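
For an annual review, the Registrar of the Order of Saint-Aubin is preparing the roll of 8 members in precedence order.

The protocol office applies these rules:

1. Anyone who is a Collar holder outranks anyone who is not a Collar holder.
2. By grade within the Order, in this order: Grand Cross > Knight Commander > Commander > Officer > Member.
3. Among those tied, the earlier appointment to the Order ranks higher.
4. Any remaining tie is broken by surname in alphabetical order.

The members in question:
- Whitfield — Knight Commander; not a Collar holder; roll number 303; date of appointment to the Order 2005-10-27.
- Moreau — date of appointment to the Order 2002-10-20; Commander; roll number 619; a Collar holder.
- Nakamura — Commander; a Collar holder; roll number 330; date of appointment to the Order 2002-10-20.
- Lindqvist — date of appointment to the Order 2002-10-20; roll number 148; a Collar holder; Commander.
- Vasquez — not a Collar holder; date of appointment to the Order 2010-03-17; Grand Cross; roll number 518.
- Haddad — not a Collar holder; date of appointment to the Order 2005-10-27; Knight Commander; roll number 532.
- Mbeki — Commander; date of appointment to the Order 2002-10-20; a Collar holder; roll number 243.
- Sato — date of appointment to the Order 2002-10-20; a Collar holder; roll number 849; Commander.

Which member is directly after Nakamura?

Sato

By the first rule: Lindqvist, Mbeki, Moreau, Nakamura and Sato (each a Collar holder); then Vasquez, Haddad and Whitfield (each not a Collar holder).
Lindqvist, Mbeki, Moreau, Nakamura and Sato are each Commander, so the next rule applies.
Lindqvist, Mbeki, Moreau, Nakamura and Sato all have date of appointment to the Order 2002-10-20, so the next rule applies.
Among Lindqvist, Mbeki, Moreau, Nakamura and Sato, alphabetically by surname: Lindqvist before Mbeki before Moreau before Nakamura before Sato.
Among Vasquez, Haddad and Whitfield, by grade within the Order: Vasquez (Grand Cross) before Haddad and Whitfield (Knight Commander).
Haddad and Whitfield both have date of appointment to the Order 2005-10-27, so the next rule applies.
Among Haddad and Whitfield, alphabetically by surname: Haddad before Whitfield.
Order: Lindqvist, Mbeki, Moreau, Nakamura, Sato, Vasquez, Haddad, Whitfield.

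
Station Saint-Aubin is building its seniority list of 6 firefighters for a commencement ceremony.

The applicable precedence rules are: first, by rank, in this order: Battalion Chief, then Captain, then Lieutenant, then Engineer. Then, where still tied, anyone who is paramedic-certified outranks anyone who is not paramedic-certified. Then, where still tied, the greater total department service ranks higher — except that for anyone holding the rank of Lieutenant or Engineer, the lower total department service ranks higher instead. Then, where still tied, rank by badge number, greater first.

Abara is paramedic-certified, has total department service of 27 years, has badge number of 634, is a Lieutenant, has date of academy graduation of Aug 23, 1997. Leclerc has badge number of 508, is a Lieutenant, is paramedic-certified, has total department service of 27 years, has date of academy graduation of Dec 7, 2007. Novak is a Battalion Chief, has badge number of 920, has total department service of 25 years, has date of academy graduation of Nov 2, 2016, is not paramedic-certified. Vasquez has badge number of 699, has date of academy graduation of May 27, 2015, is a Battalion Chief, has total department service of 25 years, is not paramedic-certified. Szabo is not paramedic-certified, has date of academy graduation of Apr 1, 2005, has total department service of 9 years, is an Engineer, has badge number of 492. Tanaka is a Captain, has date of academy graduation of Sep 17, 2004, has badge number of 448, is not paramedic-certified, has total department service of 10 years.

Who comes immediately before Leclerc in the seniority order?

By rank: Novak and Vasquez (Battalion Chief); then Tanaka (Captain); then Abara and Leclerc (Lieutenant); then Szabo (Engineer).
Novak and Vasquez are each not paramedic-certified, so the next rule applies.
Novak and Vasquez both have total department service 25 years, so the next rule applies.
Among Novak and Vasquez, by badge number (higher first): Novak (920) before Vasquez (699).
Abara and Leclerc are each paramedic-certified, so the next rule applies.
Abara and Leclerc both have total department service 27 years, so the next rule applies.
Among Abara and Leclerc, by badge number (higher first): Abara (634) before Leclerc (508).
Order: Novak, Vasquez, Tanaka, Abara, Leclerc, Szabo.

Abara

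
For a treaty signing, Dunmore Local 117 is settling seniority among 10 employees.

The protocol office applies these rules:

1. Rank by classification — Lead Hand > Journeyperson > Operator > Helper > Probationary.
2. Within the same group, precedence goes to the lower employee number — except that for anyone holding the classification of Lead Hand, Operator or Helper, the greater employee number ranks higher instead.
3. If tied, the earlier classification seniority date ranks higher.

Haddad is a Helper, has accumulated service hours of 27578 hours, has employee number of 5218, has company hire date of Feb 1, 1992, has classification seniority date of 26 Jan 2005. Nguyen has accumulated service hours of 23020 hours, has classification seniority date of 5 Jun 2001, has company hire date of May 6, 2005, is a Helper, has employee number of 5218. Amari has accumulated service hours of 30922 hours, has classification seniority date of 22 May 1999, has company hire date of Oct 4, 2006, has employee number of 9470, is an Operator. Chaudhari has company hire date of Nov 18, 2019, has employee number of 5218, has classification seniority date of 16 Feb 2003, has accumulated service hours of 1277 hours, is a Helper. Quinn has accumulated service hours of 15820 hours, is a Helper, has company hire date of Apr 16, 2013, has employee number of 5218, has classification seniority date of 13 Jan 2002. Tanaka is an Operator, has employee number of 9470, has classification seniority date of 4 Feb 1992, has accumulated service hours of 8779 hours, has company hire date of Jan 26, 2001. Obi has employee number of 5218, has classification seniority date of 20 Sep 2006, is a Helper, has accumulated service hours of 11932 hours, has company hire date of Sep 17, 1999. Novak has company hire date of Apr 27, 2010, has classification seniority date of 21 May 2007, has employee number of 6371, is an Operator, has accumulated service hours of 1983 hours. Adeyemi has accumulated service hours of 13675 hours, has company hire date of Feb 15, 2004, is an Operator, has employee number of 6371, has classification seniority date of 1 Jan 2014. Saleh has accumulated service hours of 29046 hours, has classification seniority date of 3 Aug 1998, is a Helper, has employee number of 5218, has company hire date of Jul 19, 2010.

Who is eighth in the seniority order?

By classification: Tanaka, Amari, Novak and Adeyemi (Operator); then Saleh, Nguyen, Quinn, Chaudhari, Haddad and Obi (Helper).
Among Tanaka, Amari, Novak and Adeyemi, by employee number (higher first) (reversed rule for this group): Tanaka and Amari (9470) before Novak and Adeyemi (6371).
Among Tanaka and Amari, by classification seniority date (earlier first): Tanaka (4 Feb 1992) before Amari (22 May 1999).
Among Novak and Adeyemi, by classification seniority date (earlier first): Novak (21 May 2007) before Adeyemi (1 Jan 2014).
Saleh, Nguyen, Quinn, Chaudhari, Haddad and Obi all have employee number 5218, so the next rule applies.
Among Saleh, Nguyen, Quinn, Chaudhari, Haddad and Obi, by classification seniority date (earlier first): Saleh (3 Aug 1998) before Nguyen (5 Jun 2001) before Quinn (13 Jan 2002) before Chaudhari (16 Feb 2003) before Haddad (26 Jan 2005) before Obi (20 Sep 2006).
Order: Tanaka, Amari, Novak, Adeyemi, Saleh, Nguyen, Quinn, Chaudhari, Haddad, Obi.

Chaudhari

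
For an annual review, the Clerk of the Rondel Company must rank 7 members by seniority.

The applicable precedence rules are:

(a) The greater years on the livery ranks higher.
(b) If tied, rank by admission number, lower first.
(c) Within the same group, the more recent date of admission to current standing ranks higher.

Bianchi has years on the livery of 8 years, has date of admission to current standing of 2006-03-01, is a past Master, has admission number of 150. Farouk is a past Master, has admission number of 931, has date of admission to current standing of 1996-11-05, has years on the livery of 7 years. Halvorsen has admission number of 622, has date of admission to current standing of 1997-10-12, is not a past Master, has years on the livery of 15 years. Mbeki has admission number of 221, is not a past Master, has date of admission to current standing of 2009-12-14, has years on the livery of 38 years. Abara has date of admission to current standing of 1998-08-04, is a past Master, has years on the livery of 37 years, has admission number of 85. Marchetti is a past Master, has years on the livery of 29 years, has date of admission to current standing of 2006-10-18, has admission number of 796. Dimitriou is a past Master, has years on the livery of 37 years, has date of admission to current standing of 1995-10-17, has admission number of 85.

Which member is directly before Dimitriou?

Abara

By years on the livery (higher first): Mbeki (38 years); then Abara and Dimitriou (both 37 years); then Marchetti (29 years); then Halvorsen (15 years); then Bianchi (8 years); then Farouk (7 years).
Abara and Dimitriou both have admission number 85, so the next rule applies.
Among Abara and Dimitriou, by date of admission to current standing (later first): Abara (1998-08-04) before Dimitriou (1995-10-17).
Order: Mbeki, Abara, Dimitriou, Marchetti, Halvorsen, Bianchi, Farouk.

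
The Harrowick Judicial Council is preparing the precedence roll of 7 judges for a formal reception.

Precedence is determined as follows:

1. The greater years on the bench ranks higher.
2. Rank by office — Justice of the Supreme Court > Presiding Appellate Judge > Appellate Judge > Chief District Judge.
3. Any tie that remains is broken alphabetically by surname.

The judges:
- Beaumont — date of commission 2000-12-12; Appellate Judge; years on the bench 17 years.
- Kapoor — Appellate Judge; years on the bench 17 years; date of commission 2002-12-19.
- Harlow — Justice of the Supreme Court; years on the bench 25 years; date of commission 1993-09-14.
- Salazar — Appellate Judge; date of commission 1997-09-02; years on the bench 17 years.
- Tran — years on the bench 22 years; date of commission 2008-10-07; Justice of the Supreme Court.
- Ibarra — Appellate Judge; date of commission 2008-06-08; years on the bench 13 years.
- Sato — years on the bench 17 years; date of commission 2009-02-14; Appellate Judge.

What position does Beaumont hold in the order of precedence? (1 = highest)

By years on the bench (higher first): Harlow (25 years); then Tran (22 years); then Beaumont, Kapoor, Salazar and Sato (each 17 years); then Ibarra (13 years).
Beaumont, Kapoor, Salazar and Sato are each Appellate Judge, so the next rule applies.
Among Beaumont, Kapoor, Salazar and Sato, alphabetically by surname: Beaumont before Kapoor before Salazar before Sato.
Order: Harlow, Tran, Beaumont, Kapoor, Salazar, Sato, Ibarra. So position 3.

3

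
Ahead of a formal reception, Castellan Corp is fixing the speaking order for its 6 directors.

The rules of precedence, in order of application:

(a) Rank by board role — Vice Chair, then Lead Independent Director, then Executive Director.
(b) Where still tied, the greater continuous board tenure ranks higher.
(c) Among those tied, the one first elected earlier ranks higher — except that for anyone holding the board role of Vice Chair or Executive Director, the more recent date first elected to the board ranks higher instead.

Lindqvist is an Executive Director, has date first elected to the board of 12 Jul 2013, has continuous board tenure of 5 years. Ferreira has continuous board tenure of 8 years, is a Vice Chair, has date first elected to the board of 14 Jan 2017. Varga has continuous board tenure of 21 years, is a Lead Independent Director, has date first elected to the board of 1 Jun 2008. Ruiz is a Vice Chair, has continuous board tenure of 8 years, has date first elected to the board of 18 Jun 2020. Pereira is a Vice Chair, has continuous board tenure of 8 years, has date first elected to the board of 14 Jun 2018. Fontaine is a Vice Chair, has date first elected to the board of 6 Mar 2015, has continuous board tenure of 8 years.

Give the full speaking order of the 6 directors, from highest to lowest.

Ruiz, Pereira, Ferreira, Fontaine, Varga, Lindqvist

By board role: Ruiz, Pereira, Ferreira and Fontaine (Vice Chair); then Varga (Lead Independent Director); then Lindqvist (Executive Director).
Ruiz, Pereira, Ferreira and Fontaine all have continuous board tenure 8 years, so the next rule applies.
Among Ruiz, Pereira, Ferreira and Fontaine, by date first elected to the board (later first) (reversed rule for this group): Ruiz (18 Jun 2020) before Pereira (14 Jun 2018) before Ferreira (14 Jan 2017) before Fontaine (6 Mar 2015).
Full order: Ruiz, Pereira, Ferreira, Fontaine, Varga, Lindqvist.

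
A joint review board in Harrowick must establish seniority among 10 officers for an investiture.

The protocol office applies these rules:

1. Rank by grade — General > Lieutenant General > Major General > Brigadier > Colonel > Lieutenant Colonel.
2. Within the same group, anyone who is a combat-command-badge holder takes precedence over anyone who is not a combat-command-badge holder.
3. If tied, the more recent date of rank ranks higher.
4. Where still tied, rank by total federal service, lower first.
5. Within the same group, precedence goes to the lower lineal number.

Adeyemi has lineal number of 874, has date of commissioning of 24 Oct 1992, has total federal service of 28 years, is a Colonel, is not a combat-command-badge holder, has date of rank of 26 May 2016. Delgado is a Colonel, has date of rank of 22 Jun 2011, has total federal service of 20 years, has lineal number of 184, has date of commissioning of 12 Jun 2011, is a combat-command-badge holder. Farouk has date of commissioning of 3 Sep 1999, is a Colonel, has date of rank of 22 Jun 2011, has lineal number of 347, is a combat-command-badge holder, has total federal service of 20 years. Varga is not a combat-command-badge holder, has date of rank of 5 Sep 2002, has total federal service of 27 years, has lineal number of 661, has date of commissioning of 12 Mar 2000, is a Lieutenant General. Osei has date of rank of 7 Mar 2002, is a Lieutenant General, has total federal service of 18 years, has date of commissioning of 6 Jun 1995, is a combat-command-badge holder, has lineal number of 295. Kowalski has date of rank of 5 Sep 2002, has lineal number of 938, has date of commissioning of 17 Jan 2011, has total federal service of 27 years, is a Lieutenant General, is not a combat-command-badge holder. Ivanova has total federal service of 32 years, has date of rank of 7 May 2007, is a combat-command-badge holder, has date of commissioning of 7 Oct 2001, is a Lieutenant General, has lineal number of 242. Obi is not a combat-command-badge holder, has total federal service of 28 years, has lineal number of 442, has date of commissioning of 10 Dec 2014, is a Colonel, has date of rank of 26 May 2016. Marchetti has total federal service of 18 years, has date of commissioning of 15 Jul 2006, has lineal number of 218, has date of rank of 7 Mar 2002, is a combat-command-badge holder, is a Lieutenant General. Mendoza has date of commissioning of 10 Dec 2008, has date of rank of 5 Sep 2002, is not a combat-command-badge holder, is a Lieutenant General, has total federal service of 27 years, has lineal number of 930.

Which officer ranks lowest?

By grade: Ivanova, Marchetti, Osei, Varga, Mendoza and Kowalski (Lieutenant General); then Delgado, Farouk, Obi and Adeyemi (Colonel).
Among Ivanova, Marchetti, Osei, Varga, Mendoza and Kowalski, a combat-command-badge holder before not a combat-command-badge holder: Ivanova, Marchetti and Osei (a combat-command-badge holder) before Varga, Mendoza and Kowalski (not a combat-command-badge holder).
Among Ivanova, Marchetti and Osei, by date of rank (later first): Ivanova (7 May 2007) before Marchetti and Osei (7 Mar 2002).
Marchetti and Osei both have total federal service 18 years, so the next rule applies.
Among Marchetti and Osei, by lineal number (lower first): Marchetti (218) before Osei (295).
Varga, Mendoza and Kowalski all have date of rank 5 Sep 2002, so the next rule applies.
Varga, Mendoza and Kowalski all have total federal service 27 years, so the next rule applies.
Among Varga, Mendoza and Kowalski, by lineal number (lower first): Varga (661) before Mendoza (930) before Kowalski (938).
Among Delgado, Farouk, Obi and Adeyemi, a combat-command-badge holder before not a combat-command-badge holder: Delgado and Farouk (a combat-command-badge holder) before Obi and Adeyemi (not a combat-command-badge holder).
Delgado and Farouk both have date of rank 22 Jun 2011, so the next rule applies.
Delgado and Farouk both have total federal service 20 years, so the next rule applies.
Among Delgado and Farouk, by lineal number (lower first): Delgado (184) before Farouk (347).
Obi and Adeyemi both have date of rank 26 May 2016, so the next rule applies.
Obi and Adeyemi both have total federal service 28 years, so the next rule applies.
Among Obi and Adeyemi, by lineal number (lower first): Obi (442) before Adeyemi (874).
Order: Ivanova, Marchetti, Osei, Varga, Mendoza, Kowalski, Delgado, Farouk, Obi, Adeyemi.

Adeyemi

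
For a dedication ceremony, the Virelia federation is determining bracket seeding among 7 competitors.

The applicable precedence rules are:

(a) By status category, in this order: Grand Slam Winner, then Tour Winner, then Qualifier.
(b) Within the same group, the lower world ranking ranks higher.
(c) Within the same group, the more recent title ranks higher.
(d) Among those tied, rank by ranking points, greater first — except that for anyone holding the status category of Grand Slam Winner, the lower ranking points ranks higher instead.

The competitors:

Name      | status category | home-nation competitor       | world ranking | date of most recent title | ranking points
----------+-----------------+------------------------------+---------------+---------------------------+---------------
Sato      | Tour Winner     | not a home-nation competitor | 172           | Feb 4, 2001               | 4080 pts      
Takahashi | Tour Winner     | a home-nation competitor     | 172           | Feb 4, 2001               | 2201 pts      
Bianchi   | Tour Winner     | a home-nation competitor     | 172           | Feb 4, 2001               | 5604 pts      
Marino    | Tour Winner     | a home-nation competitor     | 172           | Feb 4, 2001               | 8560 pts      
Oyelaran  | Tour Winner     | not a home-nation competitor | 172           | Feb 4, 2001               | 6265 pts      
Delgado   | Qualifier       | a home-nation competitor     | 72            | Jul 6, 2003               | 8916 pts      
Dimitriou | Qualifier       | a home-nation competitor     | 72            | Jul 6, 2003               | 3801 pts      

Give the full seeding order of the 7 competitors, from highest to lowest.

By status category: Marino, Oyelaran, Bianchi, Sato and Takahashi (Tour Winner); then Delgado and Dimitriou (Qualifier).
Marino, Oyelaran, Bianchi, Sato and Takahashi all have world ranking 172, so the next rule applies.
Marino, Oyelaran, Bianchi, Sato and Takahashi all have date of most recent title Feb 4, 2001, so the next rule applies.
Among Marino, Oyelaran, Bianchi, Sato and Takahashi, by ranking points (higher first): Marino (8560 pts) before Oyelaran (6265 pts) before Bianchi (5604 pts) before Sato (4080 pts) before Takahashi (2201 pts).
Delgado and Dimitriou both have world ranking 72, so the next rule applies.
Delgado and Dimitriou both have date of most recent title Jul 6, 2003, so the next rule applies.
Among Delgado and Dimitriou, by ranking points (higher first): Delgado (8916 pts) before Dimitriou (3801 pts).
Full order: Marino, Oyelaran, Bianchi, Sato, Takahashi, Delgado, Dimitriou.

Marino, Oyelaran, Bianchi, Sato, Takahashi, Delgado, Dimitriou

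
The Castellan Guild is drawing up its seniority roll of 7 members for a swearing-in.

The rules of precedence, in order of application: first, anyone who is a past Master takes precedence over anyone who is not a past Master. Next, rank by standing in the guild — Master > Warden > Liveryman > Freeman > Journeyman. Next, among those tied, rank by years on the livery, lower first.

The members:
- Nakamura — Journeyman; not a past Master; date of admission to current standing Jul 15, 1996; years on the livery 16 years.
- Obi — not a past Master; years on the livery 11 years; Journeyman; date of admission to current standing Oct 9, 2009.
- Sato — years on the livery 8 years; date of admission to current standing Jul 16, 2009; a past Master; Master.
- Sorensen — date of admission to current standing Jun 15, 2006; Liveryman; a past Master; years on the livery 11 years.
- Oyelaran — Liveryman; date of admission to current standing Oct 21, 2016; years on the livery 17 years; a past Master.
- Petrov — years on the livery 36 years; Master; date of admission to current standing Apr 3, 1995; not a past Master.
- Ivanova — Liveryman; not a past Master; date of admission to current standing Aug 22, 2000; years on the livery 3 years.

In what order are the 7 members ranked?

Sato, Sorensen, Oyelaran, Petrov, Ivanova, Obi, Nakamura

By the first rule: Sato, Sorensen and Oyelaran (each a past Master); then Petrov, Ivanova, Obi and Nakamura (each not a past Master).
Among Sato, Sorensen and Oyelaran, by standing in the guild: Sato (Master) before Sorensen and Oyelaran (Liveryman).
Among Sorensen and Oyelaran, by years on the livery (lower first): Sorensen (11 years) before Oyelaran (17 years).
Among Petrov, Ivanova, Obi and Nakamura, by standing in the guild: Petrov (Master) before Ivanova (Liveryman) before Obi and Nakamura (Journeyman).
Among Obi and Nakamura, by years on the livery (lower first): Obi (11 years) before Nakamura (16 years).
Full order: Sato, Sorensen, Oyelaran, Petrov, Ivanova, Obi, Nakamura.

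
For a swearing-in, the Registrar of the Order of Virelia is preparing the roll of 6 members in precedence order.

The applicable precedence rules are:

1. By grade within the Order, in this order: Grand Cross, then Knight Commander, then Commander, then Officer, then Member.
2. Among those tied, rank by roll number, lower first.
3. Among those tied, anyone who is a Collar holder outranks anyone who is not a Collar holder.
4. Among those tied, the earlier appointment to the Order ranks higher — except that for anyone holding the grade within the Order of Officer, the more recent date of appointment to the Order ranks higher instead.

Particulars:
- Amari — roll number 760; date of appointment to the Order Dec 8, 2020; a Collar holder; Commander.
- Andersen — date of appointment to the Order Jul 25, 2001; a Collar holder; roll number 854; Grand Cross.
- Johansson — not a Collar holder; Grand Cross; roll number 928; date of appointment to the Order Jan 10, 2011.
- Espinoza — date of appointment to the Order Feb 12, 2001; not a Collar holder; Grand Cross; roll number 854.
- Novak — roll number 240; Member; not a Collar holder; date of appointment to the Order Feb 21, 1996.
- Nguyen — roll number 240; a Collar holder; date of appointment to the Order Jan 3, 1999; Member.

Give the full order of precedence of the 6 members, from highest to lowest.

Andersen, Espinoza, Johansson, Amari, Nguyen, Novak

By grade within the Order: Andersen, Espinoza and Johansson (Grand Cross); then Amari (Commander); then Nguyen and Novak (Member).
Among Andersen, Espinoza and Johansson, by roll number (lower first): Andersen and Espinoza (854) before Johansson (928).
Among Andersen and Espinoza, a Collar holder before not a Collar holder: Andersen (a Collar holder) before Espinoza (not a Collar holder).
Nguyen and Novak both have roll number 240, so the next rule applies.
Among Nguyen and Novak, a Collar holder before not a Collar holder: Nguyen (a Collar holder) before Novak (not a Collar holder).
Full order: Andersen, Espinoza, Johansson, Amari, Nguyen, Novak.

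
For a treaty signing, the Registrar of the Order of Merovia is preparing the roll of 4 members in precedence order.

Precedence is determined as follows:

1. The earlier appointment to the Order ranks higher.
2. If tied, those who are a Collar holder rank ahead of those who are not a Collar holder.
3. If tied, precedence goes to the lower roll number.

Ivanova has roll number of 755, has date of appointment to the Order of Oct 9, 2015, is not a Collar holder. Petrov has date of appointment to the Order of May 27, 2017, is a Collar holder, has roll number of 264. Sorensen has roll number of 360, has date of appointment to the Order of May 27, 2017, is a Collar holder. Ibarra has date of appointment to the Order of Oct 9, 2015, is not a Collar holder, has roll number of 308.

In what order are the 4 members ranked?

By date of appointment to the Order (earlier first): Ibarra and Ivanova (both Oct 9, 2015); then Petrov and Sorensen (both May 27, 2017).
Ibarra and Ivanova are each not a Collar holder, so the next rule applies.
Among Ibarra and Ivanova, by roll number (lower first): Ibarra (308) before Ivanova (755).
Petrov and Sorensen are each a Collar holder, so the next rule applies.
Among Petrov and Sorensen, by roll number (lower first): Petrov (264) before Sorensen (360).
Full order: Ibarra, Ivanova, Petrov, Sorensen.

Ibarra, Ivanova, Petrov, Sorensen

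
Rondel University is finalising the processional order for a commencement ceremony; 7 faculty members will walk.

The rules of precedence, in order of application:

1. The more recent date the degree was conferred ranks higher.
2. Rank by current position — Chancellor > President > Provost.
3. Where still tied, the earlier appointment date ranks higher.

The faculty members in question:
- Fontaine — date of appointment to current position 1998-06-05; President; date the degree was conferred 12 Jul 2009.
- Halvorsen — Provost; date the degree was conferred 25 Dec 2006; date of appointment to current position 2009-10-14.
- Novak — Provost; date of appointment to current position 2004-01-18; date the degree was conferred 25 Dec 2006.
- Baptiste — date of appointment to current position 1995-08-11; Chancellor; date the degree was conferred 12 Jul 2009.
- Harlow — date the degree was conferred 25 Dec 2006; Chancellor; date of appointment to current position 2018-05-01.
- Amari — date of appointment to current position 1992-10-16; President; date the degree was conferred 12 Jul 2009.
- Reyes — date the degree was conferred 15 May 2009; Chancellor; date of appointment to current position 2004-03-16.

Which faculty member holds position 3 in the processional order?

Fontaine

By date the degree was conferred (later first): Baptiste, Amari and Fontaine (each 12 Jul 2009); then Reyes (15 May 2009); then Harlow, Novak and Halvorsen (each 25 Dec 2006).
Among Baptiste, Amari and Fontaine, by current position: Baptiste (Chancellor) before Amari and Fontaine (President).
Among Amari and Fontaine, by date of appointment to current position (earlier first): Amari (1992-10-16) before Fontaine (1998-06-05).
Among Harlow, Novak and Halvorsen, by current position: Harlow (Chancellor) before Novak and Halvorsen (Provost).
Among Novak and Halvorsen, by date of appointment to current position (earlier first): Novak (2004-01-18) before Halvorsen (2009-10-14).
Order: Baptiste, Amari, Fontaine, Reyes, Harlow, Novak, Halvorsen.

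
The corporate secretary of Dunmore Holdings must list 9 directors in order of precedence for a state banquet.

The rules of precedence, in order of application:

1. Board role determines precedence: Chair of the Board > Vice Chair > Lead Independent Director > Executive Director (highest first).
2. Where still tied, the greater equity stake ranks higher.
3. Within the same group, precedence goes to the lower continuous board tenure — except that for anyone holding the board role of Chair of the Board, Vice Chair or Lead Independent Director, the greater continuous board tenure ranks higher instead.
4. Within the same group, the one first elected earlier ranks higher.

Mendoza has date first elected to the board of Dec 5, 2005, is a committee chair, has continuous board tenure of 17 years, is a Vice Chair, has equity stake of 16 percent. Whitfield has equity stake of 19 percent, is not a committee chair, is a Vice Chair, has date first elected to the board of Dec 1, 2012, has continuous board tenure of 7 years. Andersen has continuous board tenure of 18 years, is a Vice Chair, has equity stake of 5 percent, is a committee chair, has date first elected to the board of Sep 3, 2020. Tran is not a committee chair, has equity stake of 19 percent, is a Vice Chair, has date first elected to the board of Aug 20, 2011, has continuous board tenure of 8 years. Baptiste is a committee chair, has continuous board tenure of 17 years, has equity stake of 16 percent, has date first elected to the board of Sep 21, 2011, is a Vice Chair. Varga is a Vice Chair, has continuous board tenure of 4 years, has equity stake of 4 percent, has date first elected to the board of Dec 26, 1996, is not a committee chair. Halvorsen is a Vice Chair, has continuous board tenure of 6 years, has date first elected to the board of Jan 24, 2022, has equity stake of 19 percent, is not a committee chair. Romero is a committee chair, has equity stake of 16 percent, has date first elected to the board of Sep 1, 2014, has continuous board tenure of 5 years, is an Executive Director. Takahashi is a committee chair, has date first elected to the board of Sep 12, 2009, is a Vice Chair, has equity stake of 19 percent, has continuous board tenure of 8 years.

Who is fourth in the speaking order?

Halvorsen

By board role: Takahashi, Tran, Whitfield, Halvorsen, Mendoza, Baptiste, Andersen and Varga (Vice Chair); then Romero (Executive Director).
Among Takahashi, Tran, Whitfield, Halvorsen, Mendoza, Baptiste, Andersen and Varga, by equity stake (higher first): Takahashi, Tran, Whitfield and Halvorsen (19 percent) before Mendoza and Baptiste (16 percent) before Andersen (5 percent) before Varga (4 percent).
Among Takahashi, Tran, Whitfield and Halvorsen, by continuous board tenure (higher first) (reversed rule for this group): Takahashi and Tran (8 years) before Whitfield (7 years) before Halvorsen (6 years).
Among Takahashi and Tran, by date first elected to the board (earlier first): Takahashi (Sep 12, 2009) before Tran (Aug 20, 2011).
Mendoza and Baptiste both have continuous board tenure 17 years, so the next rule applies.
Among Mendoza and Baptiste, by date first elected to the board (earlier first): Mendoza (Dec 5, 2005) before Baptiste (Sep 21, 2011).
Order: Takahashi, Tran, Whitfield, Halvorsen, Mendoza, Baptiste, Andersen, Varga, Romero.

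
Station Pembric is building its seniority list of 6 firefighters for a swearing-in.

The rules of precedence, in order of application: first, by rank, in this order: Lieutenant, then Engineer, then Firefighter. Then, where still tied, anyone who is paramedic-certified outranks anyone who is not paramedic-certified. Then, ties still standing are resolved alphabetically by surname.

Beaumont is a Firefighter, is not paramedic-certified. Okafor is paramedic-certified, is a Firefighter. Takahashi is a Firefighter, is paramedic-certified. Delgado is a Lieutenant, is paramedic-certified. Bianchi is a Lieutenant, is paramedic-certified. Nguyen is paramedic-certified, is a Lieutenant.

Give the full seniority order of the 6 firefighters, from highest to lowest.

Bianchi, Delgado, Nguyen, Okafor, Takahashi, Beaumont

By rank: Bianchi, Delgado and Nguyen (Lieutenant); then Okafor, Takahashi and Beaumont (Firefighter).
Bianchi, Delgado and Nguyen are each paramedic-certified, so the next rule applies.
Among Bianchi, Delgado and Nguyen, alphabetically by surname: Bianchi before Delgado before Nguyen.
Among Okafor, Takahashi and Beaumont, paramedic-certified before not paramedic-certified: Okafor and Takahashi (paramedic-certified) before Beaumont (not paramedic-certified).
Among Okafor and Takahashi, alphabetically by surname: Okafor before Takahashi.
Full order: Bianchi, Delgado, Nguyen, Okafor, Takahashi, Beaumont.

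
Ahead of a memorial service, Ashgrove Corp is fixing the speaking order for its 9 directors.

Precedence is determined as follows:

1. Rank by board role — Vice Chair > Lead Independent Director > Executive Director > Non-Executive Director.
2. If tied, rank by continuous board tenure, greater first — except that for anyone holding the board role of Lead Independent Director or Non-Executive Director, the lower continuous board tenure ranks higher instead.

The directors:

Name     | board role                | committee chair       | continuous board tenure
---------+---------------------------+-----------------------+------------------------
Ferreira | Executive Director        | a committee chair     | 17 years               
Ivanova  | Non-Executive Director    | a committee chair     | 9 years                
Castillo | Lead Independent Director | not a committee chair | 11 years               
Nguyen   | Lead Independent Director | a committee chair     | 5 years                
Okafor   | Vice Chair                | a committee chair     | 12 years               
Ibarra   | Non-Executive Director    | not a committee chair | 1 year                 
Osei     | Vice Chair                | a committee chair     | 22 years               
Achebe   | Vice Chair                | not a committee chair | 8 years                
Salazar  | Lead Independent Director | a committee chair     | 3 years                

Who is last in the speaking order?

Ivanova

By board role: Osei, Okafor and Achebe (Vice Chair); then Salazar, Nguyen and Castillo (Lead Independent Director); then Ferreira (Executive Director); then Ibarra and Ivanova (Non-Executive Director).
Among Osei, Okafor and Achebe, by continuous board tenure (higher first): Osei (22 years) before Okafor (12 years) before Achebe (8 years).
Among Salazar, Nguyen and Castillo, by continuous board tenure (lower first) (reversed rule for this group): Salazar (3 years) before Nguyen (5 years) before Castillo (11 years).
Among Ibarra and Ivanova, by continuous board tenure (lower first) (reversed rule for this group): Ibarra (1 year) before Ivanova (9 years).
Order: Osei, Okafor, Achebe, Salazar, Nguyen, Castillo, Ferreira, Ibarra, Ivanova.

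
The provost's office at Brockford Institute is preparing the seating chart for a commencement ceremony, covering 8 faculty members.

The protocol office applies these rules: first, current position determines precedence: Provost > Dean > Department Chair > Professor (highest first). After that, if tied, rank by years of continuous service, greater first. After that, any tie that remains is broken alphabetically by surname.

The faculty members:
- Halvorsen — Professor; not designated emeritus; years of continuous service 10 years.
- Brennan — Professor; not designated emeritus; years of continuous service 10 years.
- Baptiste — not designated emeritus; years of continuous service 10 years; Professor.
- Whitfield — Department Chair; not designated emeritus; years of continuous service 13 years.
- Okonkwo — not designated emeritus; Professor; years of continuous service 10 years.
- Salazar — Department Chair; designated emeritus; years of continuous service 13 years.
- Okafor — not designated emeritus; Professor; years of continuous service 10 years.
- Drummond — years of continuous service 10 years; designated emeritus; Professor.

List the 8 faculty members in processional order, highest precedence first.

Salazar, Whitfield, Baptiste, Brennan, Drummond, Halvorsen, Okafor, Okonkwo

By current position: Salazar and Whitfield (Department Chair); then Baptiste, Brennan, Drummond, Halvorsen, Okafor and Okonkwo (Professor).
Salazar and Whitfield both have years of continuous service 13 years, so the next rule applies.
Among Salazar and Whitfield, alphabetically by surname: Salazar before Whitfield.
Baptiste, Brennan, Drummond, Halvorsen, Okafor and Okonkwo all have years of continuous service 10 years, so the next rule applies.
Among Baptiste, Brennan, Drummond, Halvorsen, Okafor and Okonkwo, alphabetically by surname: Baptiste before Brennan before Drummond before Halvorsen before Okafor before Okonkwo.
Full order: Salazar, Whitfield, Baptiste, Brennan, Drummond, Halvorsen, Okafor, Okonkwo.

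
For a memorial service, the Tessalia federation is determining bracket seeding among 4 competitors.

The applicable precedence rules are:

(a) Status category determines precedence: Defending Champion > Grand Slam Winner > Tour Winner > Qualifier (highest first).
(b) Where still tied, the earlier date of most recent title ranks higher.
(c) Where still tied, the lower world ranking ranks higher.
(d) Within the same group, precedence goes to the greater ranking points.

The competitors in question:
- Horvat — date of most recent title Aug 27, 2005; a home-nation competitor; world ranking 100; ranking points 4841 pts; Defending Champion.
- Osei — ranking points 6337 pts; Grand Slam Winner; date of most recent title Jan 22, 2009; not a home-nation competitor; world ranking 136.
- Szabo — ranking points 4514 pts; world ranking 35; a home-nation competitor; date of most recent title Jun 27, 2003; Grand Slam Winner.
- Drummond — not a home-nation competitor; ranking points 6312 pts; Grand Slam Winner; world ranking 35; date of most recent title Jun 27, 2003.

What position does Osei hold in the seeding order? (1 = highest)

By status category: Horvat (Defending Champion); then Drummond, Szabo and Osei (Grand Slam Winner).
Among Drummond, Szabo and Osei, by date of most recent title (earlier first): Drummond and Szabo (Jun 27, 2003) before Osei (Jan 22, 2009).
Drummond and Szabo both have world ranking 35, so the next rule applies.
Among Drummond and Szabo, by ranking points (higher first): Drummond (6312 pts) before Szabo (4514 pts).
Order: Horvat, Drummond, Szabo, Osei. So position 4.

4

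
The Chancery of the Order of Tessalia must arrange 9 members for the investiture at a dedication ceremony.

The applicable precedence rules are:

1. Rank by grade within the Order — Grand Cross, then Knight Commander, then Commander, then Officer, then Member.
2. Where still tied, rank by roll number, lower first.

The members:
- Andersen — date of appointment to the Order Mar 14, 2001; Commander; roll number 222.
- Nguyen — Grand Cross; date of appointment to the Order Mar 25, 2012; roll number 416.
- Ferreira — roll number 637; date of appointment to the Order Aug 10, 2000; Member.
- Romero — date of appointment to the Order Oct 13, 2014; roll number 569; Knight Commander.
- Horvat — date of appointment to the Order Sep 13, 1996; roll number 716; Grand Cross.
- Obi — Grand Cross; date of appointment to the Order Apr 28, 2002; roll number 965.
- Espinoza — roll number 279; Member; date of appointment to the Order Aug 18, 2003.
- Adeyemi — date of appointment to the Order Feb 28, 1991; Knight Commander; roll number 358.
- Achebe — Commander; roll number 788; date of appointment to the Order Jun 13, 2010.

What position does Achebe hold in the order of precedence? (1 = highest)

7

By grade within the Order: Nguyen, Horvat and Obi (Grand Cross); then Adeyemi and Romero (Knight Commander); then Andersen and Achebe (Commander); then Espinoza and Ferreira (Member).
Among Nguyen, Horvat and Obi, by roll number (lower first): Nguyen (416) before Horvat (716) before Obi (965).
Among Adeyemi and Romero, by roll number (lower first): Adeyemi (358) before Romero (569).
Among Andersen and Achebe, by roll number (lower first): Andersen (222) before Achebe (788).
Among Espinoza and Ferreira, by roll number (lower first): Espinoza (279) before Ferreira (637).
Order: Nguyen, Horvat, Obi, Adeyemi, Romero, Andersen, Achebe, Espinoza, Ferreira. So position 7.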